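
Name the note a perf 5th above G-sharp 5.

The fifth takes the letter from G up to D.
A perfect fifth spans 7 semitones, so from G#5 the target pitch is D#6.

D-sharp 6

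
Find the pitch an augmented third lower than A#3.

Counting three letter names down from A lands on F.
Moving 5 semitones down from A#3 (the size of an augmented third) reaches F3.

F3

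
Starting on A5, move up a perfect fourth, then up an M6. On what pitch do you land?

B6

A5 up a perfect fourth → D6 (5 semitones).
D6 up a major sixth → B6 (9 semitones).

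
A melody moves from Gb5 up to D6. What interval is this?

G to D spans five letter names (G-A-B-C-D), so the interval is some kind of fifth.
A perfect fifth would be 7 semitones; Gb5 to D6 is 8, one semitone wider, so the interval is augmented.

augmented 5th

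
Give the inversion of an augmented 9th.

First reduce the compound augmented ninth to its simple form, an augmented second.
Interval numbers invert to sum to nine: 2 + 7 = 9, so a second inverts to a seventh.
Quality inverts too: augmented becomes diminished. That makes the inversion a diminished seventh.

d7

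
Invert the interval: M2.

Inverted interval numbers add to nine, so a second pairs with a seventh (2 + 7 = 9).
Quality inverts too: major becomes minor. That makes the inversion a minor seventh.

m7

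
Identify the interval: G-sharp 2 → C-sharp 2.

perfect fifth

Descending from G#2 to C#2 is the same interval as ascending C#2 to G#2.
C to G spans five letter names (C-D-E-F-G): a fifth.
C#2 to G#2 is 7 semitones, matching the perfect fifth exactly, so the quality is perfect.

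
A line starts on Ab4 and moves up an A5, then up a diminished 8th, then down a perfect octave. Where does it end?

An augmented fifth up from Ab4 is E5.
Up a diminished octave from E5: Eb6 (11 semitones up).
Down a perfect octave from Eb6: Eb5 (12 semitones down).

Eb5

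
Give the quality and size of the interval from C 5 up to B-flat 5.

m7

C to B spans seven letter names (C-D-E-F-G-A-B): a seventh.
At 10 semitones, C5→Bb5 falls one short of a major seventh: minor.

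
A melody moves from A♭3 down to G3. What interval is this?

minor second

Descending from Ab3 to G3 is the same interval as ascending G3 to Ab3.
G to A spans two letter names (G-A), so the interval is some kind of second.
At 1 semitone, G3→Ab3 falls one short of a major second: minor.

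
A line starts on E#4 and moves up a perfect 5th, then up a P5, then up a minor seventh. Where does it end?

E#6

Up a perfect fifth from E#4: B#4 (7 semitones up).
B#4 up a perfect fifth → F##5 (7 semitones).
Up a minor seventh from F##5: E#6 (10 semitones up).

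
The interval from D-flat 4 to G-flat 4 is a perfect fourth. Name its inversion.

perfect 5th

Inverted interval numbers add to nine, so a fourth pairs with a fifth (4 + 5 = 9).
The quality also flips — perfect stays perfect — giving a perfect fifth.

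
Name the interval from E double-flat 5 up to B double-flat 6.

E to B spans five letter names (E-F-G-A-B), plus an octave — that makes it a twelfth of some quality.
Ebb5 to Bbb6 is 19 semitones, matching the perfect twelfth exactly, so the quality is perfect.
(Equivalently, a compound perfect fifth: a perfect fifth plus an octave.)

P12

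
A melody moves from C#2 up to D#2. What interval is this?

C to D spans two letter names (C-D), so the interval is some kind of second.
C#2 to D#2 is 2 semitones, matching the major second exactly, so the quality is major.

major 2nd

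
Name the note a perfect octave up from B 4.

The letter stays B (same as the start), shifted an octave up.
Moving 12 semitones up from B4 (the size of a perfect octave) reaches B5.

B 5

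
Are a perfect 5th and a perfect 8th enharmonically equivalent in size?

No

A perfect fifth spans 7 semitones; a perfect octave spans 12 semitones. They differ by 5.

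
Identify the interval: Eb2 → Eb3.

E to E is the same letter name, plus an octave — that makes it an octave of some quality.
The perfect octave spans 12 semitones, and Eb2 to Eb3 is exactly 12 semitones — so this is a perfect octave.

perfect octave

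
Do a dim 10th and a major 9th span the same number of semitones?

Both span 14 semitones: a diminished tenth and a major ninth are the same chromatic distance.

Yes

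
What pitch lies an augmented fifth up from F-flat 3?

The fifth takes the letter from F up to C.
An augmented fifth is 8 semitones; 8 semitones up from Fb3 gives C4.

C 4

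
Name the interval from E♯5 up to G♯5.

m3

E to G spans three letter names (E-F-G), so the interval is some kind of third.
At 3 semitones, E#5→G#5 falls one short of a major third: minor.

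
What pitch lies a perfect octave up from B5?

B6

For an octave the letter name doesn't change: still B, an octave up.
A perfect octave spans 12 semitones, so from B5 the target pitch is B6.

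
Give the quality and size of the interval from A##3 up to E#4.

d5

A to E spans five letter names (A-B-C-D-E): a fifth.
A perfect fifth would be 7 semitones; A##3 to E#4 is 6, one semitone narrower, so the interval is diminished.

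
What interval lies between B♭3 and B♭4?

perfect octave

B to B is the same letter name, plus an octave — that makes it an octave of some quality.
Bb3 to Bb4 is 12 semitones, matching the perfect octave exactly, so the quality is perfect.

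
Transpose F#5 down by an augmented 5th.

Bb4

Five letter names down from F: B.
An augmented fifth is 8 semitones; 8 semitones down from F#5 gives Bb4.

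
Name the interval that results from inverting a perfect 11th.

P5

First reduce the compound perfect eleventh to its simple form, a perfect fourth.
Interval numbers invert to sum to nine: 4 + 5 = 9, so a fourth inverts to a fifth.
And perfect stays perfect under inversion, so we get a perfect fifth.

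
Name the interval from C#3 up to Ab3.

C to A spans six letter names (C-D-E-F-G-A): a sixth.
A major sixth would be 9 semitones; C#3 to Ab3 is 7, two semitones narrower, so the interval is diminished.

d6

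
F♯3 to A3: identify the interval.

F to A spans three letter names (F-G-A) — that makes it a third of some quality.
At 3 semitones, F#3→A3 falls one short of a major third: minor.

minor third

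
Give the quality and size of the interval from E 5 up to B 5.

E to B spans five letter names (E-F-G-A-B), so the interval is some kind of fifth.
The perfect fifth spans 7 semitones, and E5 to B5 is exactly 7 semitones — so this is a perfect fifth.

perfect fifth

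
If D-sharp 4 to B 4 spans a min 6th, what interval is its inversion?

major third

The rule of nine gives the new number: 9 − 6 = 3, so a sixth becomes a third.
The quality also flips — minor becomes major — giving a major third.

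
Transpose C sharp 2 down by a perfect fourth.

The fourth takes the letter from C down to G.
A perfect fourth is 5 semitones; 5 semitones down from C#2 gives G#1.

G sharp 1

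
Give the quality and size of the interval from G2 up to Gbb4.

G to G is the same letter name, plus 2 octaves: a fifteenth.
The perfect fifteenth is 24 semitones; here we have 22, two semitones narrower: doubly diminished.
(Equivalently, a compound doubly diminished octave: a doubly diminished octave plus an octave.)

doubly diminished fifteenth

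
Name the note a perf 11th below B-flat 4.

F 3

Four letters down from B (plus an octave) reaches F.
Moving 17 semitones down from Bb4 (the size of a perfect eleventh) reaches F3.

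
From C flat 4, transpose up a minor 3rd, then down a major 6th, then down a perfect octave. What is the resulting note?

A minor third up from Cb4 is Ebb4.
A major sixth down from Ebb4 is Gbb3.
A perfect octave down from Gbb3 is Gbb2.

G double-flat 2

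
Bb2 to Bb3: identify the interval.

perfect 8th

B to B is the same letter name, plus an octave, so the interval is some kind of octave.
Counting semitones, Bb2→Bb3 is 12, which is the perfect octave.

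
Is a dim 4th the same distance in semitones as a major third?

A diminished fourth = 4 semitones = a major third; enharmonically equal.

Yes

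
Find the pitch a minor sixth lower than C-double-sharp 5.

E-double-sharp 4

The sixth takes the letter from C down to E.
A minor sixth is 8 semitones; 8 semitones down from C##5 gives E##4.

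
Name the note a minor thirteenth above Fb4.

Dbb6

The thirteenth's letter: F up six letter names plus an octave → D.
Moving 20 semitones up from Fb4 (the size of a minor thirteenth) reaches Dbb6.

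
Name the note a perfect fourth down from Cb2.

Gb1

Four letter names down from C: G.
A perfect fourth is 5 semitones; 5 semitones down from Cb2 gives Gb1.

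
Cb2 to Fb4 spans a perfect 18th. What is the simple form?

Take out 2 octaves (14 from the number): 18 − 14 = 4.
Quality carries through unchanged, so the simple form is a perfect fourth.

P4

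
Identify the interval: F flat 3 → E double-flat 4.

F to E spans seven letter names (F-G-A-B-C-D-E), so the interval is some kind of seventh.
Fb3 to Ebb4 is 10 semitones, a half step short of the major seventh (11), so this is minor.

minor 7th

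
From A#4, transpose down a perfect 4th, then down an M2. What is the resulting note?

A perfect fourth down from A#4 is E#4.
Down a major second from E#4: D#4 (2 semitones down).

D#4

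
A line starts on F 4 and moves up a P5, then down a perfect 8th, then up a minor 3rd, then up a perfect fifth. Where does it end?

B flat 4

Up a perfect fifth from F4: C5 (7 semitones up).
A perfect octave down from C5 is C4.
Up a minor third from C4: Eb4 (3 semitones up).
Eb4 up a perfect fifth → Bb4 (7 semitones).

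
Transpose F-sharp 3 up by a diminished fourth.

B-flat 3

Four letter names up from F: B.
Moving 4 semitones up from F#3 (the size of a diminished fourth) reaches Bb3.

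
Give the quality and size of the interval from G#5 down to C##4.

diminished twelfth

Descending from G#5 to C##4 is the same interval as ascending C##4 to G#5.
C to G spans five letter names (C-D-E-F-G), plus an octave — that makes it a twelfth of some quality.
The perfect twelfth is 19 semitones; here we have 18, one semitone narrower: diminished.
(Equivalently, a compound diminished fifth: a diminished fifth plus an octave.)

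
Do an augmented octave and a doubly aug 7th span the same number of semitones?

An augmented octave = 13 semitones = a doubly augmented seventh; enharmonically equal.

Yes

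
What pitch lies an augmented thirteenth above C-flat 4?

Counting six letter names plus an octave up from C lands on A.
An augmented thirteenth spans 22 semitones, so from Cb4 the target pitch is A5.

A 5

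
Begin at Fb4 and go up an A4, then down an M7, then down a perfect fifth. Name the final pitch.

Fb3

An augmented fourth up from Fb4 is Bb4.
Down a major seventh from Bb4: Cb4 (11 semitones down).
Down a perfect fifth from Cb4: Fb3 (7 semitones down).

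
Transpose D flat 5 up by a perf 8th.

For an octave the letter name doesn't change: still D, an octave up.
A perfect octave spans 12 semitones, so from Db5 the target pitch is Db6.

D flat 6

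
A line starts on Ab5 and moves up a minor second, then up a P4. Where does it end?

Up a minor second from Ab5: Bbb5 (1 semitone up).
Bbb5 up a perfect fourth → Ebb6 (5 semitones).

Ebb6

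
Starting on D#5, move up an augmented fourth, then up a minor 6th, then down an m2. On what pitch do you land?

D#5 up an augmented fourth → G##5 (6 semitones).
G##5 up a minor sixth → E#6 (8 semitones).
E#6 down a minor second → D##6 (1 semitone).

D##6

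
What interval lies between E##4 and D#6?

E to D spans seven letter names (E-F-G-A-B-C-D), plus an octave: a fourteenth.
A major fourteenth would be 23 semitones; E##4 to D#6 is 21, two semitones narrower, so the interval is diminished.
(Equivalently, a compound diminished seventh: a diminished seventh plus an octave.)

d14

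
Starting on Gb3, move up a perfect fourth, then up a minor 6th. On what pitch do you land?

A perfect fourth up from Gb3 is Cb4.
Cb4 up a minor sixth → Abb4 (8 semitones).

Abb4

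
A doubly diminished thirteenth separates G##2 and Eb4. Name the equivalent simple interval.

Subtracting seven from the interval number removes an octave: 13 − 7 = 6.
Quality carries through unchanged, so the simple form is a doubly diminished sixth.

doubly diminished sixth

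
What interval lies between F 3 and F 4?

P8

F to F is the same letter name, plus an octave, so the interval is some kind of octave.
The perfect octave spans 12 semitones, and F3 to F4 is exactly 12 semitones — so this is a perfect octave.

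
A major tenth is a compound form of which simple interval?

Take out an octave (7 from the number): 10 − 7 = 3.
So a major tenth is an octave plus a major third. The quality is unchanged.

major third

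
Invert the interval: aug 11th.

diminished 5th

First reduce the compound augmented eleventh to its simple form, an augmented fourth.
The rule of nine gives the new number: 9 − 4 = 5, so a fourth becomes a fifth.
The quality also flips — augmented becomes diminished — giving a diminished fifth.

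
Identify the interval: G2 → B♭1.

M6

Descending from G2 to Bb1 is the same interval as ascending Bb1 to G2.
B to G spans six letter names (B-C-D-E-F-G) — that makes it a sixth of some quality.
The major sixth spans 9 semitones, and Bb1 to G2 is exactly 9 semitones — so this is a major sixth.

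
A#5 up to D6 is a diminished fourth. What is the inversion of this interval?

A5

The rule of nine gives the new number: 9 − 4 = 5, so a fourth becomes a fifth.
Quality inverts too: diminished becomes augmented. That makes the inversion an augmented fifth.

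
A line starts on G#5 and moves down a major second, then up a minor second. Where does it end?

G5

G#5 down a major second → F#5 (2 semitones).
A minor second up from F#5 is G5.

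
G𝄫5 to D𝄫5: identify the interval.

P4

Descending from Gbb5 to Dbb5 is the same interval as ascending Dbb5 to Gbb5.
D to G spans four letter names (D-E-F-G): a fourth.
Dbb5 to Gbb5 is 5 semitones, matching the perfect fourth exactly, so the quality is perfect.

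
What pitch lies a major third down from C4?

Ab3

Three letter names down from C: A.
A major third is 4 semitones; 4 semitones down from C4 gives Ab3.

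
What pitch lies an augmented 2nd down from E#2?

Counting two letter names down from E lands on D.
An augmented second is 3 semitones; 3 semitones down from E#2 gives D2.

D2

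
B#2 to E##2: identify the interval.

diminished fifth

Descending from B#2 to E##2 is the same interval as ascending E##2 to B#2.
E to B spans five letter names (E-F-G-A-B) — that makes it a fifth of some quality.
The perfect fifth is 7 semitones; here we have 6, one semitone narrower: diminished.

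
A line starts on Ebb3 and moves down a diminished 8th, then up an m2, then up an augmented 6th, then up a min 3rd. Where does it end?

F3

Ebb3 down a diminished octave → Eb2 (11 semitones).
A minor second up from Eb2 is Fb2.
Fb2 up an augmented sixth → D3 (10 semitones).
Up a minor third from D3: F3 (3 semitones up).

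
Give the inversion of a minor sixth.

M3

Inverted interval numbers add to nine, so a sixth pairs with a third (6 + 3 = 9).
Quality inverts too: minor becomes major. That makes the inversion a major third.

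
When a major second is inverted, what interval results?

Interval numbers invert to sum to nine: 2 + 7 = 9, so a second inverts to a seventh.
Quality inverts too: major becomes minor. That makes the inversion a minor seventh.

minor seventh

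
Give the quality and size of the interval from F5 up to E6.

major seventh

F to E spans seven letter names (F-G-A-B-C-D-E): a seventh.
F5 to E6 is 11 semitones, matching the major seventh exactly, so the quality is major.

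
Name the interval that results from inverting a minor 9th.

First reduce the compound minor ninth to its simple form, a minor second.
Interval numbers invert to sum to nine: 2 + 7 = 9, so a second inverts to a seventh.
The quality also flips — minor becomes major — giving a major seventh.

major 7th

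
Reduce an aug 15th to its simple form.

Subtracting seven from the interval number removes an octave: 15 − 7 = 8.
Quality carries through unchanged, so the simple form is an augmented octave.

augmented 8th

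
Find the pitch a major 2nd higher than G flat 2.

The second takes the letter from G up to A.
A major second is 2 semitones; 2 semitones up from Gb2 gives Ab2.

A flat 2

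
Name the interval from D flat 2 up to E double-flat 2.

D to E spans two letter names (D-E) — that makes it a second of some quality.
Db2 to Ebb2 is 1 semitone, a half step short of the major second (2), so this is minor.

minor 2nd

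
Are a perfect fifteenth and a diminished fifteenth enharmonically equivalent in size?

A perfect fifteenth spans 24 semitones; a diminished fifteenth spans 23 semitones. They differ by 1.

No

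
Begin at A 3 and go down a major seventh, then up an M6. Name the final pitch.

G 3

A3 down a major seventh → Bb2 (11 semitones).
Bb2 up a major sixth → G3 (9 semitones).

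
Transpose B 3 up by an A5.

F-double-sharp 4

The fifth takes the letter from B up to F.
An augmented fifth is 8 semitones; 8 semitones up from B3 gives F##4.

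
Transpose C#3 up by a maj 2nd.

Counting two letter names up from C lands on D.
Moving 2 semitones up from C#3 (the size of a major second) reaches D#3.

D#3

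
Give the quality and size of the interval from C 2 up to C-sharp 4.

augmented fifteenth

C to C is the same letter name, plus 2 octaves, so the interval is some kind of fifteenth.
A perfect fifteenth would be 24 semitones; C2 to C#4 is 25, one semitone wider, so the interval is augmented.
(Equivalently, a compound augmented octave: an augmented octave plus an octave.)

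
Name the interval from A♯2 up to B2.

minor second

A to B spans two letter names (A-B) — that makes it a second of some quality.
At 1 semitone, A#2→B2 falls one short of a major second: minor.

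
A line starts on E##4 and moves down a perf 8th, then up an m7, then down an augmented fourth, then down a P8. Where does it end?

A#2

Down a perfect octave from E##4: E##3 (12 semitones down).
Up a minor seventh from E##3: D##4 (10 semitones up).
D##4 down an augmented fourth → A#3 (6 semitones).
A#3 down a perfect octave → A#2 (12 semitones).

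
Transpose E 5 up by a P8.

For an octave the letter name doesn't change: still E, an octave up.
A perfect octave is 12 semitones; 12 semitones up from E5 gives E6.

E 6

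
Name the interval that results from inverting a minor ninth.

major 7th

First reduce the compound minor ninth to its simple form, a minor second.
Interval numbers invert to sum to nine: 2 + 7 = 9, so a second inverts to a seventh.
The quality also flips — minor becomes major — giving a major seventh.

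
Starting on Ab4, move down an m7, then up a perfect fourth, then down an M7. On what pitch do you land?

Fb3

A minor seventh down from Ab4 is Bb3.
A perfect fourth up from Bb3 is Eb4.
Down a major seventh from Eb4: Fb3 (11 semitones down).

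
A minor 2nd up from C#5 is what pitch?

Counting two letter names up from C lands on D.
A minor second spans 1 semitone, so from C#5 the target pitch is D5.

D5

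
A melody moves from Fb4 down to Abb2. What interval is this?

major 13th

Descending from Fb4 to Abb2 is the same interval as ascending Abb2 to Fb4.
A to F spans six letter names (A-B-C-D-E-F), plus an octave — that makes it a thirteenth of some quality.
Abb2 to Fb4 is 21 semitones, matching the major thirteenth exactly, so the quality is major.
(Equivalently, a compound major sixth: a major sixth plus an octave.)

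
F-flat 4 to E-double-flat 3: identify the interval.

M9

Descending from Fb4 to Ebb3 is the same interval as ascending Ebb3 to Fb4.
E to F spans two letter names (E-F), plus an octave, so the interval is some kind of ninth.
Counting semitones, Ebb3→Fb4 is 14, which is the major ninth.
(Equivalently, a compound major second: a major second plus an octave.)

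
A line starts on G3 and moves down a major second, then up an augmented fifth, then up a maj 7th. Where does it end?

G3 down a major second → F3 (2 semitones).
F3 up an augmented fifth → C#4 (8 semitones).
C#4 up a major seventh → B#4 (11 semitones).

B#4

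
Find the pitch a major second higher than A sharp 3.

Counting two letter names up from A lands on B.
A major second is 2 semitones; 2 semitones up from A#3 gives B#3.

B sharp 3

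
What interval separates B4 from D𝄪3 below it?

d13

Descending from B4 to D##3 is the same interval as ascending D##3 to B4.
D to B spans six letter names (D-E-F-G-A-B), plus an octave — that makes it a thirteenth of some quality.
The major thirteenth is 21 semitones; here we have 19, two semitones narrower: diminished.
(Equivalently, a compound diminished sixth: a diminished sixth plus an octave.)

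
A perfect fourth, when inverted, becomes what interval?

The rule of nine gives the new number: 9 − 4 = 5, so a fourth becomes a fifth.
Quality inverts too: perfect stays perfect. That makes the inversion a perfect fifth.

perfect 5th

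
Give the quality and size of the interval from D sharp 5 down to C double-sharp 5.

minor second

Descending from D#5 to C##5 is the same interval as ascending C##5 to D#5.
C to D spans two letter names (C-D): a second.
C##5 to D#5 is 1 semitone, a half step short of the major second (2), so this is minor.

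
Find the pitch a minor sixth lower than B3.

The sixth takes the letter from B down to D.
A minor sixth is 8 semitones; 8 semitones down from B3 gives D#3.

D#3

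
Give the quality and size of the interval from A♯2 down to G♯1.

Descending from A#2 to G#1 is the same interval as ascending G#1 to A#2.
G to A spans two letter names (G-A), plus an octave — that makes it a ninth of some quality.
Counting semitones, G#1→A#2 is 14, which is the major ninth.
(Equivalently, a compound major second: a major second plus an octave.)

M9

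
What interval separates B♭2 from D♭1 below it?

Descending from Bb2 to Db1 is the same interval as ascending Db1 to Bb2.
D to B spans six letter names (D-E-F-G-A-B), plus an octave — that makes it a thirteenth of some quality.
The major thirteenth spans 21 semitones, and Db1 to Bb2 is exactly 21 semitones — so this is a major thirteenth.
(Equivalently, a compound major sixth: a major sixth plus an octave.)

M13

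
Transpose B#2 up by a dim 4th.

Counting four letter names up from B lands on E.
Moving 4 semitones up from B#2 (the size of a diminished fourth) reaches E3.

E3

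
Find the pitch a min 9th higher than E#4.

Counting two letter names plus an octave up from E lands on F.
A minor ninth spans 13 semitones, so from E#4 the target pitch is F#5.

F#5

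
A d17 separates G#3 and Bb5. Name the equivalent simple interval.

diminished third

Each octave removed subtracts seven from the number: 17 − 14 = 3.
Quality carries through unchanged, so the simple form is a diminished third.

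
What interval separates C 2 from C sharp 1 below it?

diminished octave

Descending from C2 to C#1 is the same interval as ascending C#1 to C2.
C to C is the same letter name, plus an octave, so the interval is some kind of octave.
The perfect octave is 12 semitones; here we have 11, one semitone narrower: diminished.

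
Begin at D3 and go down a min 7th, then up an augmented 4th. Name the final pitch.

D3 down a minor seventh → E2 (10 semitones).
E2 up an augmented fourth → A#2 (6 semitones).

A#2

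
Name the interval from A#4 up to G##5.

M7

A to G spans seven letter names (A-B-C-D-E-F-G): a seventh.
Counting semitones, A#4→G##5 is 11, which is the major seventh.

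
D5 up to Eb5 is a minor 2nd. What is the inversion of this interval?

The rule of nine gives the new number: 9 − 2 = 7, so a second becomes a seventh.
And minor becomes major under inversion, so we get a major seventh.

major seventh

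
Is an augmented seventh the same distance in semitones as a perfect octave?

Both span 12 semitones: an augmented seventh and a perfect octave are the same chromatic distance.

Yes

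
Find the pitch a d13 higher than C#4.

Ab5

Six letters up from C (plus an octave) reaches A.
A diminished thirteenth spans 19 semitones, so from C#4 the target pitch is Ab5.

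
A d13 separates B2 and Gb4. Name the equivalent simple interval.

diminished sixth

Each octave removed subtracts seven from the number: 13 − 7 = 6.
So a diminished thirteenth is an octave plus a diminished sixth. The quality is unchanged.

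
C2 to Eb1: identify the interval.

Descending from C2 to Eb1 is the same interval as ascending Eb1 to C2.
E to C spans six letter names (E-F-G-A-B-C) — that makes it a sixth of some quality.
Eb1 to C2 is 9 semitones, matching the major sixth exactly, so the quality is major.

major sixth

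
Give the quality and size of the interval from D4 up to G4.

perfect fourth

D to G spans four letter names (D-E-F-G), so the interval is some kind of fourth.
The perfect fourth spans 5 semitones, and D4 to G4 is exactly 5 semitones — so this is a perfect fourth.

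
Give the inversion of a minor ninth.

First reduce the compound minor ninth to its simple form, a minor second.
Inverted interval numbers add to nine, so a second pairs with a seventh (2 + 7 = 9).
The quality also flips — minor becomes major — giving a major seventh.

major 7th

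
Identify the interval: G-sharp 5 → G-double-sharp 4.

diminished octave

Descending from G#5 to G##4 is the same interval as ascending G##4 to G#5.
G to G is the same letter name, plus an octave, so the interval is some kind of octave.
The perfect octave is 12 semitones; here we have 11, one semitone narrower: diminished.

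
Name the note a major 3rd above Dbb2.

The third takes the letter from D up to F.
A major third is 4 semitones; 4 semitones up from Dbb2 gives Fb2.

Fb2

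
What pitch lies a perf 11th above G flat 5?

Four letters up from G (plus an octave) reaches C.
A perfect eleventh spans 17 semitones, so from Gb5 the target pitch is Cb7.

C flat 7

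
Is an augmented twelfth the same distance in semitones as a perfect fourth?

20 semitones (augmented twelfth) vs 5 semitones (perfect fourth): not equal.

No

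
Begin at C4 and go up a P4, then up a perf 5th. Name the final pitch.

C5

C4 up a perfect fourth → F4 (5 semitones).
A perfect fifth up from F4 is C5.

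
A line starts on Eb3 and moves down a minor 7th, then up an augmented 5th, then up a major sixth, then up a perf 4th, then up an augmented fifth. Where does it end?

Eb3 down a minor seventh → F2 (10 semitones).
An augmented fifth up from F2 is C#3.
Up a major sixth from C#3: A#3 (9 semitones up).
Up a perfect fourth from A#3: D#4 (5 semitones up).
Up an augmented fifth from D#4: A##4 (8 semitones up).

A##4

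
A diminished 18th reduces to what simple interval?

Each octave removed subtracts seven from the number: 18 − 14 = 4.
So a diminished eighteenth is 2 octaves plus a diminished fourth. The quality is unchanged.

diminished fourth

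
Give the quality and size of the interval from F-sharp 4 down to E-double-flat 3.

Descending from F#4 to Ebb3 is the same interval as ascending Ebb3 to F#4.
E to F spans two letter names (E-F), plus an octave, so the interval is some kind of ninth.
A major ninth would be 14 semitones; Ebb3 to F#4 is 16, two semitones wider, so the interval is doubly augmented.
(Equivalently, a compound doubly augmented second: a doubly augmented second plus an octave.)

doubly augmented ninth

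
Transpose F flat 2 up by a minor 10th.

Three letters up from F (plus an octave) reaches A.
Moving 15 semitones up from Fb2 (the size of a minor tenth) reaches Abb3.

A double-flat 3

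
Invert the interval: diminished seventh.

Inverted interval numbers add to nine, so a seventh pairs with a second (7 + 2 = 9).
Quality inverts too: diminished becomes augmented. That makes the inversion an augmented second.

augmented second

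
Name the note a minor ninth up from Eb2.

Fb3

Counting two letter names plus an octave up from E lands on F.
A minor ninth spans 13 semitones, so from Eb2 the target pitch is Fb3.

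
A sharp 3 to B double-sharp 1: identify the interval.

Descending from A#3 to B##1 is the same interval as ascending B##1 to A#3.
B to A spans seven letter names (B-C-D-E-F-G-A), plus an octave: a fourteenth.
The major fourteenth is 23 semitones; here we have 21, two semitones narrower: diminished.
(Equivalently, a compound diminished seventh: a diminished seventh plus an octave.)

diminished fourteenth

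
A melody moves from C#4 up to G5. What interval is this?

diminished twelfth

C to G spans five letter names (C-D-E-F-G), plus an octave, so the interval is some kind of twelfth.
C#4 to G5 spans 18 semitones — one semitone narrower than the perfect twelfth (19) — giving a diminished twelfth.
(Equivalently, a compound diminished fifth: a diminished fifth plus an octave.)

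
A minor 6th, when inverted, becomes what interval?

The rule of nine gives the new number: 9 − 6 = 3, so a sixth becomes a third.
And minor becomes major under inversion, so we get a major third.

major 3rd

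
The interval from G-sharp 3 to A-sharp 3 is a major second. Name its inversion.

Interval numbers invert to sum to nine: 2 + 7 = 9, so a second inverts to a seventh.
Quality inverts too: major becomes minor. That makes the inversion a minor seventh.

minor 7th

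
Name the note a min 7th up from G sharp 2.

F sharp 3

Counting seven letter names up from G lands on F.
Moving 10 semitones up from G#2 (the size of a minor seventh) reaches F#3.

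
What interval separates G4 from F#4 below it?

Descending from G4 to F#4 is the same interval as ascending F#4 to G4.
F to G spans two letter names (F-G): a second.
At 1 semitone, F#4→G4 falls one short of a major second: minor.

minor second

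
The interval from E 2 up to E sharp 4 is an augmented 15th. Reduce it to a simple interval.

augmented 8th

Subtracting seven from the interval number removes an octave: 15 − 7 = 8.
Quality carries through unchanged, so the simple form is an augmented octave.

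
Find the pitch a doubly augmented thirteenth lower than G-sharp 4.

B-double-flat 2

The thirteenth's letter: G down six letter names plus an octave → B.
A doubly augmented thirteenth is 23 semitones; 23 semitones down from G#4 gives Bbb2.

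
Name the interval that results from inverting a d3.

The rule of nine gives the new number: 9 − 3 = 6, so a third becomes a sixth.
The quality also flips — diminished becomes augmented — giving an augmented sixth.

augmented 6th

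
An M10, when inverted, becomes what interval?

First reduce the compound major tenth to its simple form, a major third.
Inverted interval numbers add to nine, so a third pairs with a sixth (3 + 6 = 9).
The quality also flips — major becomes minor — giving a minor sixth.

minor sixth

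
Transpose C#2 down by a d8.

An octave keeps the letter name C, an octave down from C.
A diminished octave spans 11 semitones, so from C#2 the target pitch is C##1.

C##1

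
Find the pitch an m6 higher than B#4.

G#5

The sixth takes the letter from B up to G.
Moving 8 semitones up from B#4 (the size of a minor sixth) reaches G#5.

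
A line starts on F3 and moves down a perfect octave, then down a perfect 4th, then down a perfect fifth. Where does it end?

F1

Down a perfect octave from F3: F2 (12 semitones down).
A perfect fourth down from F2 is C2.
Down a perfect fifth from C2: F1 (7 semitones down).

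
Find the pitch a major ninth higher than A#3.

B#4

Two letters up from A (plus an octave) reaches B.
A major ninth is 14 semitones; 14 semitones up from A#3 gives B#4.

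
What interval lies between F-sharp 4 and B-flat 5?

F to B spans four letter names (F-G-A-B), plus an octave: an eleventh.
The perfect eleventh is 17 semitones; here we have 16, one semitone narrower: diminished.
(Equivalently, a compound diminished fourth: a diminished fourth plus an octave.)

d11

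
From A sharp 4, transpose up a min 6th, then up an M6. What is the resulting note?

D sharp 6

A#4 up a minor sixth → F#5 (8 semitones).
F#5 up a major sixth → D#6 (9 semitones).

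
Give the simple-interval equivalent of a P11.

perfect 4th

Subtracting seven from the interval number removes an octave: 11 − 7 = 4.
That makes a perfect eleventh a compound perfect fourth — an octave plus a perfect fourth.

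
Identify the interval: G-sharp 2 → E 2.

Descending from G#2 to E2 is the same interval as ascending E2 to G#2.
E to G spans three letter names (E-F-G) — that makes it a third of some quality.
E2 to G#2 is 4 semitones, matching the major third exactly, so the quality is major.

major 3rd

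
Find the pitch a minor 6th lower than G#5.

Six letter names down from G: B.
A minor sixth spans 8 semitones, so from G#5 the target pitch is B#4.

B#4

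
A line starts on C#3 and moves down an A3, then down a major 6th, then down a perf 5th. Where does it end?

Fb1

Down an augmented third from C#3: Ab2 (5 semitones down).
Ab2 down a major sixth → Cb2 (9 semitones).
Cb2 down a perfect fifth → Fb1 (7 semitones).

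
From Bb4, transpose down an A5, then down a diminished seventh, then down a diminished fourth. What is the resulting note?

Bb4 down an augmented fifth → Ebb4 (8 semitones).
Ebb4 down a diminished seventh → F3 (9 semitones).
A diminished fourth down from F3 is C#3.

C#3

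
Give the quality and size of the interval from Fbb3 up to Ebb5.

major 14th

F to E spans seven letter names (F-G-A-B-C-D-E), plus an octave — that makes it a fourteenth of some quality.
Fbb3 to Ebb5 is 23 semitones, matching the major fourteenth exactly, so the quality is major.
(Equivalently, a compound major seventh: a major seventh plus an octave.)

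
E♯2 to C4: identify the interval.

diminished thirteenth

E to C spans six letter names (E-F-G-A-B-C), plus an octave: a thirteenth.
E#2 to C4 spans 19 semitones — two semitones narrower than the major thirteenth (21) — giving a diminished thirteenth.
(Equivalently, a compound diminished sixth: a diminished sixth plus an octave.)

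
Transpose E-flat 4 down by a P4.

B-flat 3

Counting four letter names down from E lands on B.
A perfect fourth spans 5 semitones, so from Eb4 the target pitch is Bb3.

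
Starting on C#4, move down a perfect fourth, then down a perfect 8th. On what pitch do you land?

G#2

A perfect fourth down from C#4 is G#3.
A perfect octave down from G#3 is G#2.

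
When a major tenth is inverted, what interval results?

minor sixth

First reduce the compound major tenth to its simple form, a major third.
The rule of nine gives the new number: 9 − 3 = 6, so a third becomes a sixth.
And major becomes minor under inversion, so we get a minor sixth.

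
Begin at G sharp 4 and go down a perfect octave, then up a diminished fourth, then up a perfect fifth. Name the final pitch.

G#4 down a perfect octave → G#3 (12 semitones).
G#3 up a diminished fourth → C4 (4 semitones).
Up a perfect fifth from C4: G4 (7 semitones up).

G 4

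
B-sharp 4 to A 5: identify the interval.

d7

B to A spans seven letter names (B-C-D-E-F-G-A) — that makes it a seventh of some quality.
B#4 to A5 spans 9 semitones — two semitones narrower than the major seventh (11) — giving a diminished seventh.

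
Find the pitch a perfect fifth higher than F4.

Counting five letter names up from F lands on C.
Moving 7 semitones up from F4 (the size of a perfect fifth) reaches C5.

C5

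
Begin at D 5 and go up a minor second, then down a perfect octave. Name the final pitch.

E flat 4

A minor second up from D5 is Eb5.
Eb5 down a perfect octave → Eb4 (12 semitones).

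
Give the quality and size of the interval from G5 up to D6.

perfect 5th

G to D spans five letter names (G-A-B-C-D): a fifth.
G5 to D6 is 7 semitones, matching the perfect fifth exactly, so the quality is perfect.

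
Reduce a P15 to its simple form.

perfect octave

Subtracting seven from the interval number removes an octave: 15 − 7 = 8.
That makes a perfect fifteenth a compound perfect octave — an octave plus a perfect octave.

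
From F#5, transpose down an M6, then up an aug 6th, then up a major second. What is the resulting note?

G##5

Down a major sixth from F#5: A4 (9 semitones down).
A4 up an augmented sixth → F##5 (10 semitones).
A major second up from F##5 is G##5.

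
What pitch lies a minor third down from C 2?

A 1

Counting three letter names down from C lands on A.
Moving 3 semitones down from C2 (the size of a minor third) reaches A1.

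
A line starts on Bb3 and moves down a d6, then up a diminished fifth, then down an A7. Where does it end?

Down a diminished sixth from Bb3: D#3 (7 semitones down).
Up a diminished fifth from D#3: A3 (6 semitones up).
A3 down an augmented seventh → Bbb2 (12 semitones).

Bbb2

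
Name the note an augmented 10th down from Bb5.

Gbb4

Counting three letter names plus an octave down from B lands on G.
Moving 17 semitones down from Bb5 (the size of an augmented tenth) reaches Gbb4.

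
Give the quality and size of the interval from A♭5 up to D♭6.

perfect 4th

A to D spans four letter names (A-B-C-D): a fourth.
Counting semitones, Ab5→Db6 is 5, which is the perfect fourth.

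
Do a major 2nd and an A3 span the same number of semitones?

No

A major second spans 2 semitones; an augmented third spans 5 semitones. They differ by 3.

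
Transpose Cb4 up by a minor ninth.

Dbb5

Two letters up from C (plus an octave) reaches D.
Moving 13 semitones up from Cb4 (the size of a minor ninth) reaches Dbb5.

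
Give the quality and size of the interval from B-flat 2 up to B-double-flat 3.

B to B is the same letter name, plus an octave — that makes it an octave of some quality.
A perfect octave would be 12 semitones; Bb2 to Bbb3 is 11, one semitone narrower, so the interval is diminished.

diminished octave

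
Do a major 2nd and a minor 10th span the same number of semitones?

No

A major second is 2 semitones but a minor tenth is 15 semitones — different sizes.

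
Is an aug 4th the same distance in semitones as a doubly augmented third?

An augmented fourth = 6 semitones = a doubly augmented third; enharmonically equal.

Yes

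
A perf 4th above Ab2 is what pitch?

Counting four letter names up from A lands on D.
A perfect fourth is 5 semitones; 5 semitones up from Ab2 gives Db3.

Db3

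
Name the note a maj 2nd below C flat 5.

Two letter names down from C: B.
Moving 2 semitones down from Cb5 (the size of a major second) reaches Bbb4.

B double-flat 4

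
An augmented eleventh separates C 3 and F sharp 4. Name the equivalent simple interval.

augmented fourth

Each octave removed subtracts seven from the number: 11 − 7 = 4.
That makes an augmented eleventh a compound augmented fourth — an octave plus an augmented fourth.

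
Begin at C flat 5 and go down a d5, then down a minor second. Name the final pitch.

E 4

A diminished fifth down from Cb5 is F4.
Down a minor second from F4: E4 (1 semitone down).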